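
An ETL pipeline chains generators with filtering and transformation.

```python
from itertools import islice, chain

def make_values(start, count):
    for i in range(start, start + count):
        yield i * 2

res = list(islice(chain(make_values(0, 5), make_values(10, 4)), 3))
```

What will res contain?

Step 1: make_values(0, 5) yields [0, 2, 4, 6, 8].
Step 2: make_values(10, 4) yields [20, 22, 24, 26].
Step 3: chain concatenates: [0, 2, 4, 6, 8, 20, 22, 24, 26].
Step 4: islice takes first 3: [0, 2, 4].
Therefore res = [0, 2, 4].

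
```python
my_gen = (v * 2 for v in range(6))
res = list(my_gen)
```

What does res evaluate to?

Step 1: For each v in range(6), compute v*2:
  v=0: 0*2 = 0
  v=1: 1*2 = 2
  v=2: 2*2 = 4
  v=3: 3*2 = 6
  v=4: 4*2 = 8
  v=5: 5*2 = 10
Therefore res = [0, 2, 4, 6, 8, 10].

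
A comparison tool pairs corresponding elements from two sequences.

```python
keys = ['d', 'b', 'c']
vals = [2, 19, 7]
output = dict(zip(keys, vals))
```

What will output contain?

Step 1: zip pairs keys with values:
  'd' -> 2
  'b' -> 19
  'c' -> 7
Therefore output = {'d': 2, 'b': 19, 'c': 7}.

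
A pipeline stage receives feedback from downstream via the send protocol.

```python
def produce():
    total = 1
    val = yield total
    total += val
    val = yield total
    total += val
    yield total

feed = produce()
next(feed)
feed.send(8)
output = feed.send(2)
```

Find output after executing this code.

Step 1: next() -> yield total=1.
Step 2: send(8) -> val=8, total = 1+8 = 9, yield 9.
Step 3: send(2) -> val=2, total = 9+2 = 11, yield 11.
Therefore output = 11.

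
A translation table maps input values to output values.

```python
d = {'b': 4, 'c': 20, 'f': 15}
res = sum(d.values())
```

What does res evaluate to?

Step 1: d.values() = [4, 20, 15].
Step 2: sum = 39.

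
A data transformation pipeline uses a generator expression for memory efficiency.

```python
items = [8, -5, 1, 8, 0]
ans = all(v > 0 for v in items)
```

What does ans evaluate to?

Step 1: Check v > 0 for each element in [8, -5, 1, 8, 0]:
  8 > 0: True
  -5 > 0: False
  1 > 0: True
  8 > 0: True
  0 > 0: False
Step 2: all() returns False.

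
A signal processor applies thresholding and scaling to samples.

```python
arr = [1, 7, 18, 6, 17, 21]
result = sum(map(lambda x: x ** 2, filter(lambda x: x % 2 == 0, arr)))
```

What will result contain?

Step 1: Filter even numbers from [1, 7, 18, 6, 17, 21]: [18, 6]
Step 2: Square each: [324, 36]
Step 3: Sum = 360.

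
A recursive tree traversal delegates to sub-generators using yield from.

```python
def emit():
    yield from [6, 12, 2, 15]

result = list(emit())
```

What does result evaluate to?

Step 1: yield from delegates to the iterable, yielding each element.
Step 2: Collected values: [6, 12, 2, 15].
Therefore result = [6, 12, 2, 15].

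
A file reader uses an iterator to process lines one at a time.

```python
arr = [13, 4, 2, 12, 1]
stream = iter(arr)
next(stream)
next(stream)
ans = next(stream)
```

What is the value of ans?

Step 1: Create iterator over [13, 4, 2, 12, 1].
Step 2: next() consumes 13.
Step 3: next() consumes 4.
Step 4: next() returns 2.
Therefore ans = 2.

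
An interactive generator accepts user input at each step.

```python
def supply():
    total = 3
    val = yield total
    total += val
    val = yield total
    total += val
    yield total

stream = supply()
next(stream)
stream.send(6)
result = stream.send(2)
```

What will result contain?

Step 1: next() -> yield total=3.
Step 2: send(6) -> val=6, total = 3+6 = 9, yield 9.
Step 3: send(2) -> val=2, total = 9+2 = 11, yield 11.
Therefore result = 11.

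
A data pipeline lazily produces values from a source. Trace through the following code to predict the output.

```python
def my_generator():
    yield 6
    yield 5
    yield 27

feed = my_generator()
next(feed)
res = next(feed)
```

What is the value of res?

Step 1: my_generator() creates a generator.
Step 2: next(feed) yields 6 (consumed and discarded).
Step 3: next(feed) yields 5, assigned to res.
Therefore res = 5.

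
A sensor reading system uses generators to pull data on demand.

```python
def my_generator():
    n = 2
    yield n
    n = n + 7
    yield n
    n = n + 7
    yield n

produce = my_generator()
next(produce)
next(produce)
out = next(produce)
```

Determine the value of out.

Step 1: Trace through generator execution:
  Yield 1: n starts at 2, yield 2
  Yield 2: n = 2 + 7 = 9, yield 9
  Yield 3: n = 9 + 7 = 16, yield 16
Step 2: First next() gets 2, second next() gets the second value, third next() yields 16.
Therefore out = 16.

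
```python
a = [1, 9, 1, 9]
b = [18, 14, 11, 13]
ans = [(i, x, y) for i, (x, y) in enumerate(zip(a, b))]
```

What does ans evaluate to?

Step 1: enumerate(zip(a, b)) gives index with paired elements:
  i=0: (1, 18)
  i=1: (9, 14)
  i=2: (1, 11)
  i=3: (9, 13)
Therefore ans = [(0, 1, 18), (1, 9, 14), (2, 1, 11), (3, 9, 13)].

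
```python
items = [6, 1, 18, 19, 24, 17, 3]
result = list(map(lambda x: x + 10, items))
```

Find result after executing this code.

Step 1: Apply lambda x: x + 10 to each element:
  6 -> 16
  1 -> 11
  18 -> 28
  19 -> 29
  24 -> 34
  17 -> 27
  3 -> 13
Therefore result = [16, 11, 28, 29, 34, 27, 13].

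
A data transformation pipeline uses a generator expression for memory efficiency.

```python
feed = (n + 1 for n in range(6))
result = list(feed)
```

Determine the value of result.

Step 1: For each n in range(6), compute n+1:
  n=0: 0+1 = 1
  n=1: 1+1 = 2
  n=2: 2+1 = 3
  n=3: 3+1 = 4
  n=4: 4+1 = 5
  n=5: 5+1 = 6
Therefore result = [1, 2, 3, 4, 5, 6].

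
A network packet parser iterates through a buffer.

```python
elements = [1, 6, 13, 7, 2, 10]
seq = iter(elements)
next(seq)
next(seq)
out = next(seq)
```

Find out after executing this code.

Step 1: Create iterator over [1, 6, 13, 7, 2, 10].
Step 2: next() consumes 1.
Step 3: next() consumes 6.
Step 4: next() returns 13.
Therefore out = 13.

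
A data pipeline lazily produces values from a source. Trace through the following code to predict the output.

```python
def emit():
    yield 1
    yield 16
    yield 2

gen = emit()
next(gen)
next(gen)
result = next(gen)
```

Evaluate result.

Step 1: emit() creates a generator.
Step 2: next(gen) yields 1 (consumed and discarded).
Step 3: next(gen) yields 16 (consumed and discarded).
Step 4: next(gen) yields 2, assigned to result.
Therefore result = 2.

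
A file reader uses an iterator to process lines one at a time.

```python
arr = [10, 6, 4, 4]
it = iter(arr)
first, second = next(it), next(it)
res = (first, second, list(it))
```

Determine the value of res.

Step 1: Create iterator over [10, 6, 4, 4].
Step 2: first = 10, second = 6.
Step 3: Remaining elements: [4, 4].
Therefore res = (10, 6, [4, 4]).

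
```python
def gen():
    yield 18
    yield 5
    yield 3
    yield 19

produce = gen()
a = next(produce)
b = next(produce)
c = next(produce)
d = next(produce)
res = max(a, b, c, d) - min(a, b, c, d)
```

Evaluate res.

Step 1: Create generator and consume all values:
  a = next(produce) = 18
  b = next(produce) = 5
  c = next(produce) = 3
  d = next(produce) = 19
Step 2: max = 19, min = 3, res = 19 - 3 = 16.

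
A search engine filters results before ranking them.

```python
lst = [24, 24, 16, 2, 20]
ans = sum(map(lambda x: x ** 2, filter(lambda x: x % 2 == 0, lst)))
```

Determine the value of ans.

Step 1: Filter even numbers from [24, 24, 16, 2, 20]: [24, 24, 16, 2, 20]
Step 2: Square each: [576, 576, 256, 4, 400]
Step 3: Sum = 1812.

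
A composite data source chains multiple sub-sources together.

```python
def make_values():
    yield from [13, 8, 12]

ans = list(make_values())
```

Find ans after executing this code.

Step 1: yield from delegates to the iterable, yielding each element.
Step 2: Collected values: [13, 8, 12].
Therefore ans = [13, 8, 12].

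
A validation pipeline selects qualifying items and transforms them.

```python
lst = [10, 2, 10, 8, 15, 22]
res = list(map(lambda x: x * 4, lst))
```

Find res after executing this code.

Step 1: Apply lambda x: x * 4 to each element:
  10 -> 40
  2 -> 8
  10 -> 40
  8 -> 32
  15 -> 60
  22 -> 88
Therefore res = [40, 8, 40, 32, 60, 88].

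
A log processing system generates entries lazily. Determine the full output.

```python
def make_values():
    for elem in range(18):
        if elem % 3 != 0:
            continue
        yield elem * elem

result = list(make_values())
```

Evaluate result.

Step 1: Only yield elem**2 when elem is divisible by 3:
  elem=0: 0 % 3 == 0, yield 0**2 = 0
  elem=3: 3 % 3 == 0, yield 3**2 = 9
  elem=6: 6 % 3 == 0, yield 6**2 = 36
  elem=9: 9 % 3 == 0, yield 9**2 = 81
  elem=12: 12 % 3 == 0, yield 12**2 = 144
  elem=15: 15 % 3 == 0, yield 15**2 = 225
Therefore result = [0, 9, 36, 81, 144, 225].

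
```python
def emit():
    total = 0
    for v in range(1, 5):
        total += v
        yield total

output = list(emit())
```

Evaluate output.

Step 1: Generator accumulates running sum:
  v=1: total = 1, yield 1
  v=2: total = 3, yield 3
  v=3: total = 6, yield 6
  v=4: total = 10, yield 10
Therefore output = [1, 3, 6, 10].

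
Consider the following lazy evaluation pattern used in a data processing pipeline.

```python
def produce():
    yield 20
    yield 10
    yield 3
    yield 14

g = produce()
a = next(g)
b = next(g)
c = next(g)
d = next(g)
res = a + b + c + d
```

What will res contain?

Step 1: Create generator and consume all values:
  a = next(g) = 20
  b = next(g) = 10
  c = next(g) = 3
  d = next(g) = 14
Step 2: res = 20 + 10 + 3 + 14 = 47.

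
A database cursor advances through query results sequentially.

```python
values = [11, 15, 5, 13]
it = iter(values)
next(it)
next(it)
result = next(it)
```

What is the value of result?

Step 1: Create iterator over [11, 15, 5, 13].
Step 2: next() consumes 11.
Step 3: next() consumes 15.
Step 4: next() returns 5.
Therefore result = 5.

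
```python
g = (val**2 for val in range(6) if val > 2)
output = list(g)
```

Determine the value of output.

Step 1: For range(6), keep val > 2, then square:
  val=0: 0 <= 2, excluded
  val=1: 1 <= 2, excluded
  val=2: 2 <= 2, excluded
  val=3: 3 > 2, yield 3**2 = 9
  val=4: 4 > 2, yield 4**2 = 16
  val=5: 5 > 2, yield 5**2 = 25
Therefore output = [9, 16, 25].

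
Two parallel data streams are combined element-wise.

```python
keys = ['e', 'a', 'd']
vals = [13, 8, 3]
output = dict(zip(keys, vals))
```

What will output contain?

Step 1: zip pairs keys with values:
  'e' -> 13
  'a' -> 8
  'd' -> 3
Therefore output = {'e': 13, 'a': 8, 'd': 3}.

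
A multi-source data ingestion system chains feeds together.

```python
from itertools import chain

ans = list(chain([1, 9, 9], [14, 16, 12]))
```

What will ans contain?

Step 1: chain() concatenates iterables: [1, 9, 9] + [14, 16, 12].
Therefore ans = [1, 9, 9, 14, 16, 12].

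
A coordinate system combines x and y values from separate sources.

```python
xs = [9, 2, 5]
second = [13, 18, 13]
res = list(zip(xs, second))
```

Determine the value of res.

Step 1: zip pairs elements at same index:
  Index 0: (9, 13)
  Index 1: (2, 18)
  Index 2: (5, 13)
Therefore res = [(9, 13), (2, 18), (5, 13)].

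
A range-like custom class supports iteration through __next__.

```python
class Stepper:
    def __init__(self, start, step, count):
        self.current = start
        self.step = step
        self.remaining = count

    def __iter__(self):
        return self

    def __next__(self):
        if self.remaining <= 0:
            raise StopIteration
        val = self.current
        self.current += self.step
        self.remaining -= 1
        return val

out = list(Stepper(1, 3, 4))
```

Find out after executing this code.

Step 1: Stepper starts at 1, increments by 3, for 4 steps:
  Yield 1, then current += 3
  Yield 4, then current += 3
  Yield 7, then current += 3
  Yield 10, then current += 3
Therefore out = [1, 4, 7, 10].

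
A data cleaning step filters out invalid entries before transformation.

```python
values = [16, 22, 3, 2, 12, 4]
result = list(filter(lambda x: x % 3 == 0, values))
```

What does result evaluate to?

Step 1: Filter elements divisible by 3:
  16 % 3 = 1: removed
  22 % 3 = 1: removed
  3 % 3 = 0: kept
  2 % 3 = 2: removed
  12 % 3 = 0: kept
  4 % 3 = 1: removed
Therefore result = [3, 12].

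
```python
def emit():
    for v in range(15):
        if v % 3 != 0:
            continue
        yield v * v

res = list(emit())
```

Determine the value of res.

Step 1: Only yield v**2 when v is divisible by 3:
  v=0: 0 % 3 == 0, yield 0**2 = 0
  v=3: 3 % 3 == 0, yield 3**2 = 9
  v=6: 6 % 3 == 0, yield 6**2 = 36
  v=9: 9 % 3 == 0, yield 9**2 = 81
  v=12: 12 % 3 == 0, yield 12**2 = 144
Therefore res = [0, 9, 36, 81, 144].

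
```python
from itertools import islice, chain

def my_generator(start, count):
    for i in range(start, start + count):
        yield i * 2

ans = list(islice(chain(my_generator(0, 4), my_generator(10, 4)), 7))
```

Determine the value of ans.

Step 1: my_generator(0, 4) yields [0, 2, 4, 6].
Step 2: my_generator(10, 4) yields [20, 22, 24, 26].
Step 3: chain concatenates: [0, 2, 4, 6, 20, 22, 24, 26].
Step 4: islice takes first 7: [0, 2, 4, 6, 20, 22, 24].
Therefore ans = [0, 2, 4, 6, 20, 22, 24].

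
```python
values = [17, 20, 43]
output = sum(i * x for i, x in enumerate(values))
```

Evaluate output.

Step 1: Compute i * x for each (i, x) in enumerate([17, 20, 43]):
  i=0, x=17: 0*17 = 0
  i=1, x=20: 1*20 = 20
  i=2, x=43: 2*43 = 86
Step 2: sum = 0 + 20 + 86 = 106.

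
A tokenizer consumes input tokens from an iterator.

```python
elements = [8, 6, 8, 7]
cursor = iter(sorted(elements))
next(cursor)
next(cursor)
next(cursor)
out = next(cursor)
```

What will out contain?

Step 1: sorted([8, 6, 8, 7]) = [6, 7, 8, 8].
Step 2: Create iterator and skip 3 elements.
Step 3: next() returns 8.
Therefore out = 8.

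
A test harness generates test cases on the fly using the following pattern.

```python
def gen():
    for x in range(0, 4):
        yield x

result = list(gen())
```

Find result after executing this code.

Step 1: The generator yields each value from range(0, 4).
Step 2: list() consumes all yields: [0, 1, 2, 3].
Therefore result = [0, 1, 2, 3].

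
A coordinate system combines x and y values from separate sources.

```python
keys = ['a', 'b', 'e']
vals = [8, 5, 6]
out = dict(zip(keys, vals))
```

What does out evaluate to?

Step 1: zip pairs keys with values:
  'a' -> 8
  'b' -> 5
  'e' -> 6
Therefore out = {'a': 8, 'b': 5, 'e': 6}.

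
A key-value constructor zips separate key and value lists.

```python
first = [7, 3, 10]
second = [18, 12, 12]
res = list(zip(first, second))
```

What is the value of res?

Step 1: zip pairs elements at same index:
  Index 0: (7, 18)
  Index 1: (3, 12)
  Index 2: (10, 12)
Therefore res = [(7, 18), (3, 12), (10, 12)].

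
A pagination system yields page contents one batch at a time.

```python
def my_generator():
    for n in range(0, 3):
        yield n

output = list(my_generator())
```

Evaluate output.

Step 1: The generator yields each value from range(0, 3).
Step 2: list() consumes all yields: [0, 1, 2].
Therefore output = [0, 1, 2].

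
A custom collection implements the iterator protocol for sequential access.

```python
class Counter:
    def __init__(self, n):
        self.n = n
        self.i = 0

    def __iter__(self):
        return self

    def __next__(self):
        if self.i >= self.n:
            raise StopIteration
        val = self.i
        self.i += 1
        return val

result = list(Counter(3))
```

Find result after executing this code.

Step 1: Counter(3) creates an iterator counting 0 to 2.
Step 2: list() consumes all values: [0, 1, 2].
Therefore result = [0, 1, 2].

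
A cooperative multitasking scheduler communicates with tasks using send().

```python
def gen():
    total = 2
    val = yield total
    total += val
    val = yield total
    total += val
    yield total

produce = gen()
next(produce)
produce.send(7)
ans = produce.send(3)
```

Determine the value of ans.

Step 1: next() -> yield total=2.
Step 2: send(7) -> val=7, total = 2+7 = 9, yield 9.
Step 3: send(3) -> val=3, total = 9+3 = 12, yield 12.
Therefore ans = 12.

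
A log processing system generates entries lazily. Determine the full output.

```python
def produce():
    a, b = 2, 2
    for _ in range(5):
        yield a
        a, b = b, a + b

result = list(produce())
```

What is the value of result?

Step 1: Fibonacci-like sequence starting with a=2, b=2:
  Iteration 1: yield a=2, then a,b = 2,4
  Iteration 2: yield a=2, then a,b = 4,6
  Iteration 3: yield a=4, then a,b = 6,10
  Iteration 4: yield a=6, then a,b = 10,16
  Iteration 5: yield a=10, then a,b = 16,26
Therefore result = [2, 2, 4, 6, 10].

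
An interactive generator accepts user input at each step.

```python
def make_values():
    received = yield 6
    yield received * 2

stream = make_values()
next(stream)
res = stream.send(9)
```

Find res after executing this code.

Step 1: next(stream) advances to first yield, producing 6.
Step 2: send(9) resumes, received = 9.
Step 3: yield received * 2 = 9 * 2 = 18.
Therefore res = 18.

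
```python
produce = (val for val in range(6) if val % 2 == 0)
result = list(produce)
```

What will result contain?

Step 1: Filter range(6) keeping only even values:
  val=0: even, included
  val=1: odd, excluded
  val=2: even, included
  val=3: odd, excluded
  val=4: even, included
  val=5: odd, excluded
Therefore result = [0, 2, 4].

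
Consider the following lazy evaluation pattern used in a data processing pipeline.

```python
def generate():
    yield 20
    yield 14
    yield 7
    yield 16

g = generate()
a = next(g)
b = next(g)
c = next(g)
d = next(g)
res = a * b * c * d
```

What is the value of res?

Step 1: Create generator and consume all values:
  a = next(g) = 20
  b = next(g) = 14
  c = next(g) = 7
  d = next(g) = 16
Step 2: res = 20 * 14 * 7 * 16 = 31360.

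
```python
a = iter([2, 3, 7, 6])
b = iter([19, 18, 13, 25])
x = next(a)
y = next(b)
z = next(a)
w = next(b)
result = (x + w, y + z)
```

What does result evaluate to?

Step 1: a iterates [2, 3, 7, 6], b iterates [19, 18, 13, 25].
Step 2: x = next(a) = 2, y = next(b) = 19.
Step 3: z = next(a) = 3, w = next(b) = 18.
Step 4: result = (2 + 18, 19 + 3) = (20, 22).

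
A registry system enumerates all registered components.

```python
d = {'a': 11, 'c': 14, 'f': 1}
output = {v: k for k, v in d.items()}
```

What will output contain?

Step 1: Invert dict (swap keys and values):
  'a': 11 -> 11: 'a'
  'c': 14 -> 14: 'c'
  'f': 1 -> 1: 'f'
Therefore output = {11: 'a', 14: 'c', 1: 'f'}.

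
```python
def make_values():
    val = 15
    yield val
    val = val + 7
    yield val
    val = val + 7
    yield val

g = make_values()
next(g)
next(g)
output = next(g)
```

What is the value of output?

Step 1: Trace through generator execution:
  Yield 1: val starts at 15, yield 15
  Yield 2: val = 15 + 7 = 22, yield 22
  Yield 3: val = 22 + 7 = 29, yield 29
Step 2: First next() gets 15, second next() gets the second value, third next() yields 29.
Therefore output = 29.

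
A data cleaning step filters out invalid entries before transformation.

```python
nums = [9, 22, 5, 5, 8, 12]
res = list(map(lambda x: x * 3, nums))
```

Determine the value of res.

Step 1: Apply lambda x: x * 3 to each element:
  9 -> 27
  22 -> 66
  5 -> 15
  5 -> 15
  8 -> 24
  12 -> 36
Therefore res = [27, 66, 15, 15, 24, 36].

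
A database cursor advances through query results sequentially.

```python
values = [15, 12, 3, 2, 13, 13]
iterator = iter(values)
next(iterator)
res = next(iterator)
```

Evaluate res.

Step 1: Create iterator over [15, 12, 3, 2, 13, 13].
Step 2: next() consumes 15.
Step 3: next() returns 12.
Therefore res = 12.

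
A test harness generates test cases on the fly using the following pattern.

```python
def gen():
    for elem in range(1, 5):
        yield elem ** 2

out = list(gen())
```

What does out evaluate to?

Step 1: For each elem in range(1, 5), yield elem**2:
  elem=1: yield 1**2 = 1
  elem=2: yield 2**2 = 4
  elem=3: yield 3**2 = 9
  elem=4: yield 4**2 = 16
Therefore out = [1, 4, 9, 16].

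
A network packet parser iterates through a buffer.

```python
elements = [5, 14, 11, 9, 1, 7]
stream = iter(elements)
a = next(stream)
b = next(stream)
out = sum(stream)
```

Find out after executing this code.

Step 1: Create iterator over [5, 14, 11, 9, 1, 7].
Step 2: a = next() = 5, b = next() = 14.
Step 3: sum() of remaining [11, 9, 1, 7] = 28.
Therefore out = 28.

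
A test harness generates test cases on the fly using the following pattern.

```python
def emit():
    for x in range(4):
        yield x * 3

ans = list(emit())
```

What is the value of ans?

Step 1: For each x in range(4), yield x * 3:
  x=0: yield 0 * 3 = 0
  x=1: yield 1 * 3 = 3
  x=2: yield 2 * 3 = 6
  x=3: yield 3 * 3 = 9
Therefore ans = [0, 3, 6, 9].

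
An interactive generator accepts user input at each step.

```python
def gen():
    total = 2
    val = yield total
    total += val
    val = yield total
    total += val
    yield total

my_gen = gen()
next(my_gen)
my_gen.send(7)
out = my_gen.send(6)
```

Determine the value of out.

Step 1: next() -> yield total=2.
Step 2: send(7) -> val=7, total = 2+7 = 9, yield 9.
Step 3: send(6) -> val=6, total = 9+6 = 15, yield 15.
Therefore out = 15.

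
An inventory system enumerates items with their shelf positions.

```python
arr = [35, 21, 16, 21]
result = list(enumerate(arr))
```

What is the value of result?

Step 1: enumerate pairs each element with its index:
  (0, 35)
  (1, 21)
  (2, 16)
  (3, 21)
Therefore result = [(0, 35), (1, 21), (2, 16), (3, 21)].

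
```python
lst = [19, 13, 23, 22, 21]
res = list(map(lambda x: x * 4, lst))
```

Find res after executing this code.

Step 1: Apply lambda x: x * 4 to each element:
  19 -> 76
  13 -> 52
  23 -> 92
  22 -> 88
  21 -> 84
Therefore res = [76, 52, 92, 88, 84].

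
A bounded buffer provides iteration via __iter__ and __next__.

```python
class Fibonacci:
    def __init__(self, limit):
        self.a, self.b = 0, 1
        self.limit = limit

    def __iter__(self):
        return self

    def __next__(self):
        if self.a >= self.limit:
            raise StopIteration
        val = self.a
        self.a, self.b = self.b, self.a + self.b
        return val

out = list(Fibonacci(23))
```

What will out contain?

Step 1: Fibonacci-like sequence (a=0, b=1) until >= 23:
  Yield 0, then a,b = 1,1
  Yield 1, then a,b = 1,2
  Yield 1, then a,b = 2,3
  Yield 2, then a,b = 3,5
  Yield 3, then a,b = 5,8
  Yield 5, then a,b = 8,13
  Yield 8, then a,b = 13,21
  Yield 13, then a,b = 21,34
  Yield 21, then a,b = 34,55
Step 2: 34 >= 23, stop.
Therefore out = [0, 1, 1, 2, 3, 5, 8, 13, 21].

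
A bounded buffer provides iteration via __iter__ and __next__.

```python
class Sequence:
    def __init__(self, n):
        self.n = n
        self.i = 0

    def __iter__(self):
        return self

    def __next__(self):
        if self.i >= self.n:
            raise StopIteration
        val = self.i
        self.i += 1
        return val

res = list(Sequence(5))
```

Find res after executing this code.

Step 1: Sequence(5) creates an iterator counting 0 to 4.
Step 2: list() consumes all values: [0, 1, 2, 3, 4].
Therefore res = [0, 1, 2, 3, 4].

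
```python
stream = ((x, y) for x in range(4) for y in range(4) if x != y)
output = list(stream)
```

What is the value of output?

Step 1: Nested generator over range(4) x range(4) where x != y:
  (0, 0): excluded (x == y)
  (0, 1): included
  (0, 2): included
  (0, 3): included
  (1, 0): included
  (1, 1): excluded (x == y)
  (1, 2): included
  (1, 3): included
  (2, 0): included
  (2, 1): included
  (2, 2): excluded (x == y)
  (2, 3): included
  (3, 0): included
  (3, 1): included
  (3, 2): included
  (3, 3): excluded (x == y)
Therefore output = [(0, 1), (0, 2), (0, 3), (1, 0), (1, 2), (1, 3), (2, 0), (2, 1), (2, 3), (3, 0), (3, 1), (3, 2)].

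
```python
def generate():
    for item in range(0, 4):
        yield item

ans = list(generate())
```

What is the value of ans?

Step 1: The generator yields each value from range(0, 4).
Step 2: list() consumes all yields: [0, 1, 2, 3].
Therefore ans = [0, 1, 2, 3].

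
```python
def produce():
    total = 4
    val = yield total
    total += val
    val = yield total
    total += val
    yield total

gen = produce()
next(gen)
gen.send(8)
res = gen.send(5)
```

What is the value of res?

Step 1: next() -> yield total=4.
Step 2: send(8) -> val=8, total = 4+8 = 12, yield 12.
Step 3: send(5) -> val=5, total = 12+5 = 17, yield 17.
Therefore res = 17.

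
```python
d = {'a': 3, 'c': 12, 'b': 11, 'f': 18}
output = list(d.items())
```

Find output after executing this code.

Step 1: d.items() returns (key, value) pairs in insertion order.
Therefore output = [('a', 3), ('c', 12), ('b', 11), ('f', 18)].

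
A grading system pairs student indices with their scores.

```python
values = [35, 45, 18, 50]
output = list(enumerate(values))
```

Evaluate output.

Step 1: enumerate pairs each element with its index:
  (0, 35)
  (1, 45)
  (2, 18)
  (3, 50)
Therefore output = [(0, 35), (1, 45), (2, 18), (3, 50)].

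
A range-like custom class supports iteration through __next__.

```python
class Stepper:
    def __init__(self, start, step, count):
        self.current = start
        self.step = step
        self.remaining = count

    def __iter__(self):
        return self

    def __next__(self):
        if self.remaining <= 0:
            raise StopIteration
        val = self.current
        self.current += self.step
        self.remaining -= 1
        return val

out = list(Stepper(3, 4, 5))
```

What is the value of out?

Step 1: Stepper starts at 3, increments by 4, for 5 steps:
  Yield 3, then current += 4
  Yield 7, then current += 4
  Yield 11, then current += 4
  Yield 15, then current += 4
  Yield 19, then current += 4
Therefore out = [3, 7, 11, 15, 19].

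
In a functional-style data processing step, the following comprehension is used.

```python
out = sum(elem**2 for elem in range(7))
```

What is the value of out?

Step 1: Compute elem**2 for each elem in range(7):
  elem=0: 0**2 = 0
  elem=1: 1**2 = 1
  elem=2: 2**2 = 4
  elem=3: 3**2 = 9
  elem=4: 4**2 = 16
  elem=5: 5**2 = 25
  elem=6: 6**2 = 36
Step 2: sum = 0 + 1 + 4 + 9 + 16 + 25 + 36 = 91.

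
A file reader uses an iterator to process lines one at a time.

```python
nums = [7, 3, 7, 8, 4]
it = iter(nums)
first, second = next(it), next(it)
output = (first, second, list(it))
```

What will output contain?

Step 1: Create iterator over [7, 3, 7, 8, 4].
Step 2: first = 7, second = 3.
Step 3: Remaining elements: [7, 8, 4].
Therefore output = (7, 3, [7, 8, 4]).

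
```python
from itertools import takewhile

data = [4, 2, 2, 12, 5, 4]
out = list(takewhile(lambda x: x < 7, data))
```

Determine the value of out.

Step 1: takewhile stops at first element >= 7:
  4 < 7: take
  2 < 7: take
  2 < 7: take
  12 >= 7: stop
Therefore out = [4, 2, 2].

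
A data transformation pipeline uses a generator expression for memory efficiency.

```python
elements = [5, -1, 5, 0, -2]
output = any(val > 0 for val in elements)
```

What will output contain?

Step 1: Check val > 0 for each element in [5, -1, 5, 0, -2]:
  5 > 0: True
  -1 > 0: False
  5 > 0: True
  0 > 0: False
  -2 > 0: False
Step 2: any() returns True.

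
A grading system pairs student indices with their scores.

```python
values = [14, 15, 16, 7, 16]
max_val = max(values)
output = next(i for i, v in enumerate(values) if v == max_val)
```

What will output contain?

Step 1: max([14, 15, 16, 7, 16]) = 16.
Step 2: Find first index where value == 16:
  Index 0: 14 != 16
  Index 1: 15 != 16
  Index 2: 16 == 16, found!
Therefore output = 2.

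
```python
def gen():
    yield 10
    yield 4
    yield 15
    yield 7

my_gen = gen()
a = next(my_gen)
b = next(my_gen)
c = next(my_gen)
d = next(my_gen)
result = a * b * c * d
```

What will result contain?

Step 1: Create generator and consume all values:
  a = next(my_gen) = 10
  b = next(my_gen) = 4
  c = next(my_gen) = 15
  d = next(my_gen) = 7
Step 2: result = 10 * 4 * 15 * 7 = 4200.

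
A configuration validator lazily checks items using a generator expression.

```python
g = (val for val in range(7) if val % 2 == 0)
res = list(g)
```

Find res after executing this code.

Step 1: Filter range(7) keeping only even values:
  val=0: even, included
  val=1: odd, excluded
  val=2: even, included
  val=3: odd, excluded
  val=4: even, included
  val=5: odd, excluded
  val=6: even, included
Therefore res = [0, 2, 4, 6].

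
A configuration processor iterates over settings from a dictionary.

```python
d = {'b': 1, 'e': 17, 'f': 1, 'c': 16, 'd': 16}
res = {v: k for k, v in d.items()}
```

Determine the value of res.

Step 1: Invert dict (swap keys and values):
  'b': 1 -> 1: 'b'
  'e': 17 -> 17: 'e'
  'f': 1 -> 1: 'f'
  'c': 16 -> 16: 'c'
  'd': 16 -> 16: 'd'
Therefore res = {1: 'f', 17: 'e', 16: 'd'}.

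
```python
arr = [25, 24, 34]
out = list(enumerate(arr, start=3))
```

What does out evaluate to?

Step 1: enumerate with start=3:
  (3, 25)
  (4, 24)
  (5, 34)
Therefore out = [(3, 25), (4, 24), (5, 34)].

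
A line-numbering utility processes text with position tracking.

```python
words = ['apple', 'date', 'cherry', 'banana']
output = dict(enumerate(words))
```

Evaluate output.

Step 1: enumerate pairs indices with words:
  0 -> 'apple'
  1 -> 'date'
  2 -> 'cherry'
  3 -> 'banana'
Therefore output = {0: 'apple', 1: 'date', 2: 'cherry', 3: 'banana'}.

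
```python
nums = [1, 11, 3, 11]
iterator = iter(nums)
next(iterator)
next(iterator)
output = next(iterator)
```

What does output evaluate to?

Step 1: Create iterator over [1, 11, 3, 11].
Step 2: next() consumes 1.
Step 3: next() consumes 11.
Step 4: next() returns 3.
Therefore output = 3.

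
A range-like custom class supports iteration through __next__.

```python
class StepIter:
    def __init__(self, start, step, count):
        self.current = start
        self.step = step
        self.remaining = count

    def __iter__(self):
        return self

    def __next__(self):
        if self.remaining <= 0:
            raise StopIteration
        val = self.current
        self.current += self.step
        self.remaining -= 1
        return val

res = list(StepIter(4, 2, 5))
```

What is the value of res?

Step 1: StepIter starts at 4, increments by 2, for 5 steps:
  Yield 4, then current += 2
  Yield 6, then current += 2
  Yield 8, then current += 2
  Yield 10, then current += 2
  Yield 12, then current += 2
Therefore res = [4, 6, 8, 10, 12].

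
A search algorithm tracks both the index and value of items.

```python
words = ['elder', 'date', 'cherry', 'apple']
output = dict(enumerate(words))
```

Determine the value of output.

Step 1: enumerate pairs indices with words:
  0 -> 'elder'
  1 -> 'date'
  2 -> 'cherry'
  3 -> 'apple'
Therefore output = {0: 'elder', 1: 'date', 2: 'cherry', 3: 'apple'}.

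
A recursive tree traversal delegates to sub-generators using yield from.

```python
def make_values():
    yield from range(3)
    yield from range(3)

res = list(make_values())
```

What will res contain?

Step 1: Trace yields in order:
  yield 0
  yield 1
  yield 2
  yield 0
  yield 1
  yield 2
Therefore res = [0, 1, 2, 0, 1, 2].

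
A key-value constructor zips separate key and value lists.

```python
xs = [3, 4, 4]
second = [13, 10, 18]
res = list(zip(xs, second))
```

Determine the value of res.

Step 1: zip pairs elements at same index:
  Index 0: (3, 13)
  Index 1: (4, 10)
  Index 2: (4, 18)
Therefore res = [(3, 13), (4, 10), (4, 18)].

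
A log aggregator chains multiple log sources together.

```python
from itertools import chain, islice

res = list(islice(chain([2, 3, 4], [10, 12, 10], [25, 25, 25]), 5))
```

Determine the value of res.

Step 1: chain([2, 3, 4], [10, 12, 10], [25, 25, 25]) = [2, 3, 4, 10, 12, 10, 25, 25, 25].
Step 2: islice takes first 5 elements: [2, 3, 4, 10, 12].
Therefore res = [2, 3, 4, 10, 12].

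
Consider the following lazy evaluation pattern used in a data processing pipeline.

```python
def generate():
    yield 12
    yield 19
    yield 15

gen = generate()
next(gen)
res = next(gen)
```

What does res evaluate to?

Step 1: generate() creates a generator.
Step 2: next(gen) yields 12 (consumed and discarded).
Step 3: next(gen) yields 19, assigned to res.
Therefore res = 19.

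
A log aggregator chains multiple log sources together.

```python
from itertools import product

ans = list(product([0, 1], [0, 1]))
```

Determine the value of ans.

Step 1: product([0, 1], [0, 1]) gives all pairs:
  (0, 0)
  (0, 1)
  (1, 0)
  (1, 1)
Therefore ans = [(0, 0), (0, 1), (1, 0), (1, 1)].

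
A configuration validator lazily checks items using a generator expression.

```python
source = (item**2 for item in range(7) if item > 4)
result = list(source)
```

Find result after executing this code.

Step 1: For range(7), keep item > 4, then square:
  item=0: 0 <= 4, excluded
  item=1: 1 <= 4, excluded
  item=2: 2 <= 4, excluded
  item=3: 3 <= 4, excluded
  item=4: 4 <= 4, excluded
  item=5: 5 > 4, yield 5**2 = 25
  item=6: 6 > 4, yield 6**2 = 36
Therefore result = [25, 36].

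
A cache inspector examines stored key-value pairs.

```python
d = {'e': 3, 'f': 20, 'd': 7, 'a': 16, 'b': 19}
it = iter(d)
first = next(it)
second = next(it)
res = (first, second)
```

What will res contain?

Step 1: iter(d) iterates over keys: ['e', 'f', 'd', 'a', 'b'].
Step 2: first = next(it) = 'e', second = next(it) = 'f'.
Therefore res = ('e', 'f').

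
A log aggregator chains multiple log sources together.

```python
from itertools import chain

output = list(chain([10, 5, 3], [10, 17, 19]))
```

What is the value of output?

Step 1: chain() concatenates iterables: [10, 5, 3] + [10, 17, 19].
Therefore output = [10, 5, 3, 10, 17, 19].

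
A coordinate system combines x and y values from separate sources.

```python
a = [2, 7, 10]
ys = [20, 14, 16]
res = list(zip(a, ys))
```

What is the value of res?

Step 1: zip pairs elements at same index:
  Index 0: (2, 20)
  Index 1: (7, 14)
  Index 2: (10, 16)
Therefore res = [(2, 20), (7, 14), (10, 16)].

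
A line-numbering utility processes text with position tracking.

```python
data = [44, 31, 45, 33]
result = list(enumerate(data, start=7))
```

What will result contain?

Step 1: enumerate with start=7:
  (7, 44)
  (8, 31)
  (9, 45)
  (10, 33)
Therefore result = [(7, 44), (8, 31), (9, 45), (10, 33)].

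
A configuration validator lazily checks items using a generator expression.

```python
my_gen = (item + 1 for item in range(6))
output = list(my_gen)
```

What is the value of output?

Step 1: For each item in range(6), compute item+1:
  item=0: 0+1 = 1
  item=1: 1+1 = 2
  item=2: 2+1 = 3
  item=3: 3+1 = 4
  item=4: 4+1 = 5
  item=5: 5+1 = 6
Therefore output = [1, 2, 3, 4, 5, 6].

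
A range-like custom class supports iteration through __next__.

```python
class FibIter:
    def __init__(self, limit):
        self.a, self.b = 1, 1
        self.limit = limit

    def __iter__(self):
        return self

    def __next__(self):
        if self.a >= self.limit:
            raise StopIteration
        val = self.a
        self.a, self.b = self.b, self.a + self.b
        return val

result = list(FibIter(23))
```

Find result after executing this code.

Step 1: Fibonacci-like sequence (a=1, b=1) until >= 23:
  Yield 1, then a,b = 1,2
  Yield 1, then a,b = 2,3
  Yield 2, then a,b = 3,5
  Yield 3, then a,b = 5,8
  Yield 5, then a,b = 8,13
  Yield 8, then a,b = 13,21
  Yield 13, then a,b = 21,34
  Yield 21, then a,b = 34,55
Step 2: 34 >= 23, stop.
Therefore result = [1, 1, 2, 3, 5, 8, 13, 21].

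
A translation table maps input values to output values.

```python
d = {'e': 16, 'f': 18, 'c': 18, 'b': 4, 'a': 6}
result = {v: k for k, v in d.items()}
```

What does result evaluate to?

Step 1: Invert dict (swap keys and values):
  'e': 16 -> 16: 'e'
  'f': 18 -> 18: 'f'
  'c': 18 -> 18: 'c'
  'b': 4 -> 4: 'b'
  'a': 6 -> 6: 'a'
Therefore result = {16: 'e', 18: 'c', 4: 'b', 6: 'a'}.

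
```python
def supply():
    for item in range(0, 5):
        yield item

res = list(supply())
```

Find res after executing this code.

Step 1: The generator yields each value from range(0, 5).
Step 2: list() consumes all yields: [0, 1, 2, 3, 4].
Therefore res = [0, 1, 2, 3, 4].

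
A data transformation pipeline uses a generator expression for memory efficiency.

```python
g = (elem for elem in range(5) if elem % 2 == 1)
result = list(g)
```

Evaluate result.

Step 1: Filter range(5) keeping only odd values:
  elem=0: even, excluded
  elem=1: odd, included
  elem=2: even, excluded
  elem=3: odd, included
  elem=4: even, excluded
Therefore result = [1, 3].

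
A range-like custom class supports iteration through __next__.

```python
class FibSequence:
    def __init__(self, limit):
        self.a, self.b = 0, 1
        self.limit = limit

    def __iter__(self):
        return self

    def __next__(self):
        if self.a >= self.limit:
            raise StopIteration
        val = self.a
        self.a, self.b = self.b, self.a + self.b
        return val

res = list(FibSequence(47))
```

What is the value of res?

Step 1: Fibonacci-like sequence (a=0, b=1) until >= 47:
  Yield 0, then a,b = 1,1
  Yield 1, then a,b = 1,2
  Yield 1, then a,b = 2,3
  Yield 2, then a,b = 3,5
  Yield 3, then a,b = 5,8
  Yield 5, then a,b = 8,13
  Yield 8, then a,b = 13,21
  Yield 13, then a,b = 21,34
  Yield 21, then a,b = 34,55
  Yield 34, then a,b = 55,89
Step 2: 55 >= 47, stop.
Therefore res = [0, 1, 1, 2, 3, 5, 8, 13, 21, 34].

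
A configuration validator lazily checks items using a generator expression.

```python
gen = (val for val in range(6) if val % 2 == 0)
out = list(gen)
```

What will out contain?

Step 1: Filter range(6) keeping only even values:
  val=0: even, included
  val=1: odd, excluded
  val=2: even, included
  val=3: odd, excluded
  val=4: even, included
  val=5: odd, excluded
Therefore out = [0, 2, 4].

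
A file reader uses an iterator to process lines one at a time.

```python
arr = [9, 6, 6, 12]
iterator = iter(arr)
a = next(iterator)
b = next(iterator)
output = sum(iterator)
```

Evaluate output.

Step 1: Create iterator over [9, 6, 6, 12].
Step 2: a = next() = 9, b = next() = 6.
Step 3: sum() of remaining [6, 12] = 18.
Therefore output = 18.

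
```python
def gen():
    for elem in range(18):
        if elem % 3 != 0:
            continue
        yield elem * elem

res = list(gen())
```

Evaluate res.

Step 1: Only yield elem**2 when elem is divisible by 3:
  elem=0: 0 % 3 == 0, yield 0**2 = 0
  elem=3: 3 % 3 == 0, yield 3**2 = 9
  elem=6: 6 % 3 == 0, yield 6**2 = 36
  elem=9: 9 % 3 == 0, yield 9**2 = 81
  elem=12: 12 % 3 == 0, yield 12**2 = 144
  elem=15: 15 % 3 == 0, yield 15**2 = 225
Therefore res = [0, 9, 36, 81, 144, 225].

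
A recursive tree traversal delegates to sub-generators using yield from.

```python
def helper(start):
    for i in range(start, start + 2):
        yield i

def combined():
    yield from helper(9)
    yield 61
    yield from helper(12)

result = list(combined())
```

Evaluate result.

Step 1: combined() delegates to helper(9):
  yield 9
  yield 10
Step 2: yield 61
Step 3: Delegates to helper(12):
  yield 12
  yield 13
Therefore result = [9, 10, 61, 12, 13].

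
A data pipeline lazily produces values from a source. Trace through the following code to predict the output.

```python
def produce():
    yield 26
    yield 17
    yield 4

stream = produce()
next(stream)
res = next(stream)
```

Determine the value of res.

Step 1: produce() creates a generator.
Step 2: next(stream) yields 26 (consumed and discarded).
Step 3: next(stream) yields 17, assigned to res.
Therefore res = 17.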